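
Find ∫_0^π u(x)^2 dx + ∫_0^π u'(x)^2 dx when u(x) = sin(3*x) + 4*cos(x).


||u||_{H^1(0,π)}^2 = 21*π

u'(x) = -4*sin(x) + 3*cos(3*x).
Expand u² and (u')² and integrate term by term on (0, π), using: for integers n ≥ 1, ∫_0^π sin²(nx) dx = ∫_0^π cos²(nx) dx = π/2; for n ≠ n', ∫_0^π sin(nx)sin(n'x) dx = ∫_0^π cos(nx)cos(n'x) dx = 0; and by product-to-sum, ∫_0^π sin(nx)cos(n'x) dx = ½∫_0^π [sin((n+n')x) + sin((n−n')x)] dx, which is 0 when n+n' is even and 2n/(n²−n'²) when n+n' is odd (it need not vanish on (0, π)).
  u² squared terms: (4)²·∫cos(x)² dx = 16·π/2 = 8*π;  (1)²·∫sin(3x)² dx = 1·π/2 = π/2.
  u² cross terms: 2·(4)·(1)·∫cos(x)·sin(3x) dx = 8·(0) = 0.
  So ∫_0^π u² dx = 8*π + π/2 + 0 = 17*π/2.
  (u')² squared terms: (-4)²·∫sin(x)² dx = 16·π/2 = 8*π;  (3)²·∫cos(3x)² dx = 9·π/2 = 9*π/2.
  (u')² cross terms: 2·(-4)·(3)·∫sin(x)·cos(3x) dx = -24·(0) = 0.
  So ∫_0^π (u')² dx = 8*π + 9*π/2 + 0 = 25*π/2.
||u||_{H^1}^2 = (17*π/2) + (25*π/2) = 21*π.


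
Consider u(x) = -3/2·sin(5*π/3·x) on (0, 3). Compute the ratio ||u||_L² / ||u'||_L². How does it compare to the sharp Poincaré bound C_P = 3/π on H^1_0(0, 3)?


||u||_L² / ||u'||_L² = 3/(5*π) < C_P = 3/π.

u(x) = -3/2·sin(5*π/3·x), so u'(x) = -5*π*cos(5*π*x/3)/2.
Writing u(x) = A·sin(kπx/L) with A = -3/2 and k = 5, use ∫_0^L sin²(kπx/L) dx = L/2 and ∫_0^L cos²(kπx/L) dx = L/2.
u² = 9/4·sin²(5*π/3·x) and (u')² = 25*π^2/4·cos²(5*π/3·x), and each of sin², cos² integrates to L/2 = 3/2 over (0, 3).
∫_0^3 u² dx = 27/8, so ||u||_L² = 3*sqrt(6)/4.
∫_0^3 (u')² dx = 75*π^2/8, so ||u'||_L² = 5*sqrt(6)*π/4.
Ratio ||u||_L² / ||u'||_L² = 3/(5*π).
Sharp Poincaré constant on H^1_0(0, 3) is C_P = L/π = 3/π, achieved by sin(π/3·x).
This is the k = 5 harmonic; the ratio L/(kπ) is strictly less than C_P = L/π, consistent with the sharp inequality ||u||_L² ≤ C_P ||u'||_L².


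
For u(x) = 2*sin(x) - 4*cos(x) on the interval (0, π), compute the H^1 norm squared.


||u||_{H^1(0,π)}^2 = 20*π

u'(x) = 4*sin(x) + 2*cos(x).
Expand u² and (u')² and integrate term by term on (0, π), using: for integers n ≥ 1, ∫_0^π sin²(nx) dx = ∫_0^π cos²(nx) dx = π/2; for n ≠ n', ∫_0^π sin(nx)sin(n'x) dx = ∫_0^π cos(nx)cos(n'x) dx = 0; and by product-to-sum, ∫_0^π sin(nx)cos(n'x) dx = ½∫_0^π [sin((n+n')x) + sin((n−n')x)] dx, which is 0 when n+n' is even and 2n/(n²−n'²) when n+n' is odd (it need not vanish on (0, π)).
  u² squared terms: (-4)²·∫cos(x)² dx = 16·π/2 = 8*π;  (2)²·∫sin(x)² dx = 4·π/2 = 2*π.
  u² cross terms: 2·(-4)·(2)·∫cos(x)·sin(x) dx = -16·(0) = 0.
  So ∫_0^π u² dx = 8*π + 2*π + 0 = 10*π.
  (u')² squared terms: (2)²·∫cos(x)² dx = 4·π/2 = 2*π;  (4)²·∫sin(x)² dx = 16·π/2 = 8*π.
  (u')² cross terms: 2·(2)·(4)·∫cos(x)·sin(x) dx = 16·(0) = 0.
  So ∫_0^π (u')² dx = 2*π + 8*π + 0 = 10*π.
||u||_{H^1}^2 = (10*π) + (10*π) = 20*π.


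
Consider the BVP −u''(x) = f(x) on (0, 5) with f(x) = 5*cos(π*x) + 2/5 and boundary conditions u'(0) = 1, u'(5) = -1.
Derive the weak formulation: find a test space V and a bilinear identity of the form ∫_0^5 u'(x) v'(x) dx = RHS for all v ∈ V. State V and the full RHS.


V = H^1(0, 5) (v unrestricted at boundary; u is determined up to an additive constant); weak form: ∫_0^5 u'v' dx = ∫_0^5 (5*cos(π*x) + 2/5) v dx − v(5) − v(0) for all v ∈ V.

Multiply both sides by a test function v and integrate from 0 to 5:
  ∫_0^5 −u''(x) v(x) dx = ∫_0^5 f(x) v(x) dx.
Integrate the LHS by parts once:
  ∫_0^5 −u'' v dx = −[u'(x) v(x)]_0^5 + ∫_0^5 u'(x) v'(x) dx.
Thus ∫_0^5 u'(x) v'(x) dx = ∫_0^5 f(x) v(x) dx + [u'(x) v(x)]_0^5.
Choose V so that boundary terms are either known or forced to vanish.
u has inhomogeneous Neumann u'(0) = 1, u'(5) = -1. [u' v]_0^5 = (-1)·v(5) − (1)·v(0) = − v(5) − v(0). Take V = H^1(0, 5); boundary term becomes part of RHS.
Weak formulation: find u (satisfying any essential BC) such that ∫_0^5 u'(x) v'(x) dx = ∫_0^5 f v dx − v(5) − v(0) for all v ∈ V (Neumann data are natural BCs: they enter the RHS as boundary terms).
Substituting f(x) = 5*cos(π*x) + 2/5, the right-hand side is ∫_0^5 (5*cos(π*x) + 2/5) v dx − v(5) − v(0).
Compatibility check (pure Neumann): taking v ≡ 1 ∈ V gives 0 = ∫_0^5 f dx + (-1) − (1), i.e. ∫_0^5 f dx must equal u'(0) − u'(5) = 2. Indeed ∫_0^5 (5*cos(π*x) + 2/5) dx = 2, so the data are compatible. The solution is then unique only up to an additive constant (fix it e.g. by requiring ∫_0^5 u dx = 0).


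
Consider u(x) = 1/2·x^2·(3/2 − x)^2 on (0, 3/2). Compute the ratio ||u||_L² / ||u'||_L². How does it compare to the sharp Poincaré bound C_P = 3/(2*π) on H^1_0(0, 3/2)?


||u||_L² / ||u'||_L² = sqrt(3)/4 < C_P = 3/(2*π).

u(x) = 1/2·x^2·(3/2 − x)^2, so u'(x) = x*(2*x - 3)*(4*x - 3)/4.
u(x) = 1/2·x^2·(3/2 − x)^2 vanishes at x = 0 and x = 3/2, so u ∈ H^1_0(0, 3/2). Differentiate via the product rule and integrate the resulting polynomials term by term.
  ∫_0^3/2 u² dx = ∫_0^3/2 (x^8/4 - 3*x^7/2 + 27*x^6/8 - 27*x^5/8 + 81*x^4/64) dx. Term by term:
    ∫_0^3/2 x^8/4 dx = 2187/2048;  ∫_0^3/2 -3*x^7/2 dx = -19683/4096;  ∫_0^3/2 27*x^6/8 dx = 59049/7168;
    ∫_0^3/2 -27*x^5/8 dx = -6561/1024;  ∫_0^3/2 81*x^4/64 dx = 19683/10240.
  Sum: 2187/2048 − 19683/4096 + 59049/7168 − 6561/1024 + 19683/10240 = 2187/143360.
  ∫_0^3/2 (u')² dx = ∫_0^3/2 (4*x^6 - 18*x^5 + 117*x^4/4 - 81*x^3/4 + 81*x^2/16) dx. Term by term:
    ∫_0^3/2 4*x^6 dx = 2187/224;  ∫_0^3/2 -18*x^5 dx = -2187/64;  ∫_0^3/2 117*x^4/4 dx = 28431/640;
    ∫_0^3/2 -81*x^3/4 dx = -6561/256;  ∫_0^3/2 81*x^2/16 dx = 729/128.
  Sum: 2187/224 − 2187/64 + 28431/640 − 6561/256 + 729/128 = 729/8960.
∫_0^3/2 u² dx = 2187/143360, so ||u||_L² = 27*sqrt(105)/2240.
∫_0^3/2 (u')² dx = 729/8960, so ||u'||_L² = 27*sqrt(35)/560.
Ratio ||u||_L² / ||u'||_L² = sqrt(3)/4.
Sharp Poincaré constant on H^1_0(0, 3/2) is C_P = L/π = 3/(2*π), achieved by sin(2*π/3·x).
A polynomial bump cannot attain the sharp Poincaré constant (only the first sine eigenfunction does), so the ratio is strictly less than C_P, consistent with ||u||_L² ≤ C_P ||u'||_L².


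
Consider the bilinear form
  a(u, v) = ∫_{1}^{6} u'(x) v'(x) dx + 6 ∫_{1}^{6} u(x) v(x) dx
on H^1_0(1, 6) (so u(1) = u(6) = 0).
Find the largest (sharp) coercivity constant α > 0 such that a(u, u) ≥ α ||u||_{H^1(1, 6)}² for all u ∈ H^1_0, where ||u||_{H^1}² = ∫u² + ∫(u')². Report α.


α = 1

Coercivity of a(·,·) on H^1_0(1, 6) means a(u, u) ≥ α ||u||_{H^1}² for every u ∈ H^1_0.
The interval has length L = 5, and Poincaré/coercivity depend only on L. Here a(u, u) = ∫(u')² + (6)·∫u².
Here c = 6 ≥ 1, so a(u,u) = ∫(u')² + c∫u² ≥ ∫(u')² + ∫u² = ||u||_{H^1}², i.e. α = 1 works. No larger α is possible: a(u,u) ≥ α||u||_{H^1}² means (1−α)∫(u')² ≥ (α−c)∫u², and for the modes u_n = sin(nπ(x−x₀)/L) (x₀ the left endpoint) one has ∫u_n²/∫(u_n')² = (L/(nπ))² → 0, so a(u_n,u_n)/||u_n||_{H^1}² → 1. Hence the optimal constant is α = 1.
Therefore α = 1.


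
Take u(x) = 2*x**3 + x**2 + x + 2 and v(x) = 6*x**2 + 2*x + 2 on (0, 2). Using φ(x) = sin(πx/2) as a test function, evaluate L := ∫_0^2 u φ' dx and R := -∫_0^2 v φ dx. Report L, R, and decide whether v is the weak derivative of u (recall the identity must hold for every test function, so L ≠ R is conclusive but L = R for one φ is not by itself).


LHS = -60/π + 192/π^3, RHS = -64/π + 192/π^3. No, v is not the weak derivative of u.

u(x) = 2*x**3 + x**2 + x + 2, classical derivative u'(x) = 6*x**2 + 2*x + 1.
φ(x) = sin(πx/2), so φ'(x) = π*cos(π*x/2)/2.
Note φ(0) = φ(2) = 0, so the boundary term u·φ vanishes.
LHS = ∫_0^2 u(x) φ'(x) dx = ∫_0^2 (π*x^3*cos(π*x/2) + π*x^2*cos(π*x/2)/2 + π*x*cos(π*x/2)/2 + π*cos(π*x/2)) dx. Term by term:
  ∫_0^2 π*cos(π*x/2) dx = 0;  ∫_0^2 π*x^3*cos(π*x/2) dx = -48/π + 192/π^3;  ∫_0^2 π*x*cos(π*x/2)/2 dx = -4/π;
  ∫_0^2 π*x^2*cos(π*x/2)/2 dx = -8/π.
Sum: 0 + -48/π + 192/π^3 − 4/π − 8/π = -60/π + 192/π^3.
So LHS = -60/π + 192/π^3.
∫_0^2 v(x) φ(x) dx = ∫_0^2 (6*x^2*sin(π*x/2) + 2*x*sin(π*x/2) + 2*sin(π*x/2)) dx. Term by term:
  ∫_0^2 2*sin(π*x/2) dx = 8/π;  ∫_0^2 2*x*sin(π*x/2) dx = 8/π;  ∫_0^2 6*x^2*sin(π*x/2) dx = -192/π^3 + 48/π.
Sum: 8/π + 8/π + -192/π^3 + 48/π = -192/π^3 + 64/π.
So RHS = -∫_0^2 v(x) φ(x) dx = -64/π + 192/π^3.
LHS − RHS = 4/π ≠ 0, so the identity fails.
(For a valid weak derivative the identity must hold for EVERY test function, in particular this one. The failure shows v is NOT the weak derivative of u.)
Correct weak derivative would be u'(x) = 6*x**2 + 2*x + 1.


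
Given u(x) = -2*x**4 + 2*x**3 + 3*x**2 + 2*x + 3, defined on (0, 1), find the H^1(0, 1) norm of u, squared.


||u||_{H^1}^2 = 499/9

The H^1 norm (squared) on an interval (0, L) is
  ||u||_{H^1}^2 = ∫_0^L u(x)^2 dx + ∫_0^L u'(x)^2 dx.
Compute u'(x) = -8*x**3 + 6*x**2 + 6*x + 2.
Then u(x)^2 = 4*x**8 - 8*x**7 - 8*x**6 + 4*x**5 + 5*x**4 + 24*x**3 + 22*x**2 + 12*x + 9 and u'(x)^2 = 64*x**6 - 96*x**5 - 60*x**4 + 40*x**3 + 60*x**2 + 24*x + 4.
Integrate each monomial from 0 to 1 using ∫_0^1 c·x^n dx = c·1^(n+1)/(n+1):
  ∫_0^1 u(x)^2 dx = ∫_0^1 (4*x^8 - 8*x^7 - 8*x^6 + 4*x^5 + 5*x^4 + 24*x^3 + 22*x^2 + 12*x + 9) dx. Term by term:
    ∫_0^1 4*x^8 dx = 4/9;  ∫_0^1 -8*x^7 dx = -1;  ∫_0^1 -8*x^6 dx = -8/7;
    ∫_0^1 4*x^5 dx = 2/3;  ∫_0^1 5*x^4 dx = 1;  ∫_0^1 24*x^3 dx = 6;
    ∫_0^1 22*x^2 dx = 22/3;  ∫_0^1 12*x dx = 6;  ∫_0^1 9 dx = 9.
  Sum: 4/9 − 1 − 8/7 + 2/3 + 1 + 6 + 22/3 + 6 + 9 = 1783/63.
  ∫_0^1 u'(x)^2 dx = ∫_0^1 (64*x^6 - 96*x^5 - 60*x^4 + 40*x^3 + 60*x^2 + 24*x + 4) dx. Term by term:
    ∫_0^1 64*x^6 dx = 64/7;  ∫_0^1 -96*x^5 dx = -16;  ∫_0^1 -60*x^4 dx = -12;
    ∫_0^1 40*x^3 dx = 10;  ∫_0^1 60*x^2 dx = 20;  ∫_0^1 24*x dx = 12;
    ∫_0^1 4 dx = 4.
  Sum: 64/7 − 16 − 12 + 10 + 20 + 12 + 4 = 190/7.
Adding: ||u||_{H^1}^2 = 1783/63 + 190/7 = 499/9.


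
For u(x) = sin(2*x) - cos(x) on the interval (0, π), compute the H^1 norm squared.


||u||_{H^1(0,π)}^2 = -16/3 + 7*π/2

u'(x) = sin(x) + 2*cos(2*x).
Expand u² and (u')² and integrate term by term on (0, π), using: for integers n ≥ 1, ∫_0^π sin²(nx) dx = ∫_0^π cos²(nx) dx = π/2; for n ≠ n', ∫_0^π sin(nx)sin(n'x) dx = ∫_0^π cos(nx)cos(n'x) dx = 0; and by product-to-sum, ∫_0^π sin(nx)cos(n'x) dx = ½∫_0^π [sin((n+n')x) + sin((n−n')x)] dx, which is 0 when n+n' is even and 2n/(n²−n'²) when n+n' is odd (it need not vanish on (0, π)).
  u² squared terms: (-1)²·∫cos(x)² dx = 1·π/2 = π/2;  (1)²·∫sin(2x)² dx = 1·π/2 = π/2.
  u² cross terms: 2·(-1)·(1)·∫cos(x)·sin(2x) dx = -2·(4/3) = -8/3.
  So ∫_0^π u² dx = π/2 + π/2 − 8/3 = -8/3 + π.
  (u')² squared terms: (2)²·∫cos(2x)² dx = 4·π/2 = 2*π;  (1)²·∫sin(x)² dx = 1·π/2 = π/2.
  (u')² cross terms: 2·(2)·(1)·∫cos(2x)·sin(x) dx = 4·(-2/3) = -8/3.
  So ∫_0^π (u')² dx = 2*π + π/2 − 8/3 = -8/3 + 5*π/2.
||u||_{H^1}^2 = (-8/3 + π) + (-8/3 + 5*π/2) = -16/3 + 7*π/2.


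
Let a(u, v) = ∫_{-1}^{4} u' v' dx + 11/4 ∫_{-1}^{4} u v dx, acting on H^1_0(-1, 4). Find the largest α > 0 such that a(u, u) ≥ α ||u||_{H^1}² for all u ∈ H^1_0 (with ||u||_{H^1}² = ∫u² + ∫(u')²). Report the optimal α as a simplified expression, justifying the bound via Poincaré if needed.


α = 1

Coercivity of a(·,·) on H^1_0(-1, 4) means a(u, u) ≥ α ||u||_{H^1}² for every u ∈ H^1_0.
The interval has length L = 5, and Poincaré/coercivity depend only on L. Here a(u, u) = ∫(u')² + (11/4)·∫u².
Here c = 11/4 ≥ 1, so a(u,u) = ∫(u')² + c∫u² ≥ ∫(u')² + ∫u² = ||u||_{H^1}², i.e. α = 1 works. No larger α is possible: a(u,u) ≥ α||u||_{H^1}² means (1−α)∫(u')² ≥ (α−c)∫u², and for the modes u_n = sin(nπ(x−x₀)/L) (x₀ the left endpoint) one has ∫u_n²/∫(u_n')² = (L/(nπ))² → 0, so a(u_n,u_n)/||u_n||_{H^1}² → 1. Hence the optimal constant is α = 1.
Therefore α = 1.


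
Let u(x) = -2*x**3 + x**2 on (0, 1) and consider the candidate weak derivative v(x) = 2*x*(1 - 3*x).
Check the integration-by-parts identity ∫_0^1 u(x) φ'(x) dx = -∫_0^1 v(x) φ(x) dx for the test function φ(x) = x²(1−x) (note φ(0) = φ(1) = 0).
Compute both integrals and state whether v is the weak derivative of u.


LHS = 1/10, RHS = 1/10. Yes, v = u' weakly.

u(x) = -2*x**3 + x**2, classical derivative u'(x) = -6*x**2 + 2*x.
φ(x) = x²(1−x), so φ'(x) = x*(2 - 3*x).
Note φ(0) = φ(1) = 0, so the boundary term u·φ vanishes.
LHS = ∫_0^1 u(x) φ'(x) dx = ∫_0^1 (6*x^5 - 7*x^4 + 2*x^3) dx. Term by term:
  ∫_0^1 6*x^5 dx = 1;  ∫_0^1 -7*x^4 dx = -7/5;  ∫_0^1 2*x^3 dx = 1/2.
Sum: 1 − 7/5 + 1/2 = 1/10.
So LHS = 1/10.
∫_0^1 v(x) φ(x) dx = ∫_0^1 (6*x^5 - 8*x^4 + 2*x^3) dx. Term by term:
  ∫_0^1 6*x^5 dx = 1;  ∫_0^1 -8*x^4 dx = -8/5;  ∫_0^1 2*x^3 dx = 1/2.
Sum: 1 − 8/5 + 1/2 = -1/10.
So RHS = -∫_0^1 v(x) φ(x) dx = 1/10.
LHS = RHS, so the identity holds for this test φ.
Moreover u is smooth here and v(x) = u'(x) = -6*x**2 + 2*x pointwise, so the identity holds for every test function. Hence v is the weak derivative of u.


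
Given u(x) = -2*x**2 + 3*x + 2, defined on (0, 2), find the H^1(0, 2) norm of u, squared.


||u||_{H^1}^2 = 374/15

The H^1 norm (squared) on an interval (0, L) is
  ||u||_{H^1}^2 = ∫_0^L u(x)^2 dx + ∫_0^L u'(x)^2 dx.
Compute u'(x) = 3 - 4*x.
Then u(x)^2 = 4*x**4 - 12*x**3 + x**2 + 12*x + 4 and u'(x)^2 = 16*x**2 - 24*x + 9.
Integrate each monomial from 0 to 2 using ∫_0^2 c·x^n dx = c·2^(n+1)/(n+1):
  ∫_0^2 u(x)^2 dx = ∫_0^2 (4*x^4 - 12*x^3 + x^2 + 12*x + 4) dx. Term by term:
    ∫_0^2 4*x^4 dx = 128/5;  ∫_0^2 -12*x^3 dx = -48;  ∫_0^2 x^2 dx = 8/3;
    ∫_0^2 12*x dx = 24;  ∫_0^2 4 dx = 8.
  Sum: 128/5 − 48 + 8/3 + 24 + 8 = 184/15.
  ∫_0^2 u'(x)^2 dx = ∫_0^2 (16*x^2 - 24*x + 9) dx. Term by term:
    ∫_0^2 16*x^2 dx = 128/3;  ∫_0^2 -24*x dx = -48;  ∫_0^2 9 dx = 18.
  Sum: 128/3 − 48 + 18 = 38/3.
Adding: ||u||_{H^1}^2 = 184/15 + 38/3 = 374/15.


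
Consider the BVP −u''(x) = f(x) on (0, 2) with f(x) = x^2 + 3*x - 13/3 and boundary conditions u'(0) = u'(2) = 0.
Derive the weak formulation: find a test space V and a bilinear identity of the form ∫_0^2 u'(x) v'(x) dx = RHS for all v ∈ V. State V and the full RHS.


V = H^1(0, 2) (no boundary constraint on v; u is determined up to an additive constant); weak form: ∫_0^2 u'v' dx = ∫_0^2 (x^2 + 3*x - 13/3) v dx for all v ∈ V.

Multiply both sides by a test function v and integrate from 0 to 2:
  ∫_0^2 −u''(x) v(x) dx = ∫_0^2 f(x) v(x) dx.
Integrate the LHS by parts once:
  ∫_0^2 −u'' v dx = −[u'(x) v(x)]_0^2 + ∫_0^2 u'(x) v'(x) dx.
Thus ∫_0^2 u'(x) v'(x) dx = ∫_0^2 f(x) v(x) dx + [u'(x) v(x)]_0^2.
Choose V so that boundary terms are either known or forced to vanish.
u has homogeneous Neumann: u'(0) = u'(2) = 0. So [u' v]_0^2 = 0·v(2) − 0·v(0) = 0 for any v; take V = H^1(0, 2).
Weak formulation: find u (satisfying any essential BC) such that ∫_0^2 u'(x) v'(x) dx = ∫_0^2 f v dx for all v ∈ V (homogeneous Neumann, so boundary terms vanish).
Substituting f(x) = x^2 + 3*x - 13/3, the right-hand side is ∫_0^2 (x^2 + 3*x - 13/3) v dx.
Compatibility check (pure Neumann): taking v ≡ 1 ∈ V gives 0 = ∫_0^2 f dx + (0) − (0), i.e. ∫_0^2 f dx must equal u'(0) − u'(2) = 0. Indeed ∫_0^2 (x^2 + 3*x - 13/3) dx = 0, so the data are compatible. The solution is then unique only up to an additive constant (fix it e.g. by requiring ∫_0^2 u dx = 0).


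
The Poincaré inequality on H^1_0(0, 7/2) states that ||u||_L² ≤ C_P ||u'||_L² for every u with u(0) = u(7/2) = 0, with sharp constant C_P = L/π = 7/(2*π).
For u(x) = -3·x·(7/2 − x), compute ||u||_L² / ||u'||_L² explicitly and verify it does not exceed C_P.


||u||_L² / ||u'||_L² = 7*sqrt(10)/20 < C_P = 7/(2*π).

u(x) = -3·x·(7/2 − x), so u'(x) = 6*x - 21/2.
u(x) = -3·x·(7/2 − x) vanishes at x = 0 and x = 7/2, so u ∈ H^1_0(0, 7/2). Differentiate via the product rule and integrate the resulting polynomials term by term.
  ∫_0^7/2 u² dx = ∫_0^7/2 (9*x^4 - 63*x^3 + 441*x^2/4) dx. Term by term:
    ∫_0^7/2 9*x^4 dx = 151263/160;  ∫_0^7/2 -63*x^3 dx = -151263/64;  ∫_0^7/2 441*x^2/4 dx = 50421/32.
  Sum: 151263/160 − 151263/64 + 50421/32 = 50421/320.
  ∫_0^7/2 (u')² dx = ∫_0^7/2 (36*x^2 - 126*x + 441/4) dx. Term by term:
    ∫_0^7/2 36*x^2 dx = 1029/2;  ∫_0^7/2 -126*x dx = -3087/4;  ∫_0^7/2 441/4 dx = 3087/8.
  Sum: 1029/2 − 3087/4 + 3087/8 = 1029/8.
∫_0^7/2 u² dx = 50421/320, so ||u||_L² = 49*sqrt(105)/40.
∫_0^7/2 (u')² dx = 1029/8, so ||u'||_L² = 7*sqrt(42)/4.
Ratio ||u||_L² / ||u'||_L² = 7*sqrt(10)/20.
Sharp Poincaré constant on H^1_0(0, 7/2) is C_P = L/π = 7/(2*π), achieved by sin(2*π/7·x).
A polynomial bump cannot attain the sharp Poincaré constant (only the first sine eigenfunction does), so the ratio is strictly less than C_P, consistent with ||u||_L² ≤ C_P ||u'||_L².


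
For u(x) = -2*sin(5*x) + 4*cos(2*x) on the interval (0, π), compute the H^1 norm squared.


||u||_{H^1(0,π)}^2 = -800/21 + 92*π

u'(x) = -8*sin(2*x) - 10*cos(5*x).
Expand u² and (u')² and integrate term by term on (0, π), using: for integers n ≥ 1, ∫_0^π sin²(nx) dx = ∫_0^π cos²(nx) dx = π/2; for n ≠ n', ∫_0^π sin(nx)sin(n'x) dx = ∫_0^π cos(nx)cos(n'x) dx = 0; and by product-to-sum, ∫_0^π sin(nx)cos(n'x) dx = ½∫_0^π [sin((n+n')x) + sin((n−n')x)] dx, which is 0 when n+n' is even and 2n/(n²−n'²) when n+n' is odd (it need not vanish on (0, π)).
  u² squared terms: (-2)²·∫sin(5x)² dx = 4·π/2 = 2*π;  (4)²·∫cos(2x)² dx = 16·π/2 = 8*π.
  u² cross terms: 2·(-2)·(4)·∫sin(5x)·cos(2x) dx = -16·(10/21) = -160/21.
  So ∫_0^π u² dx = 2*π + 8*π − 160/21 = -160/21 + 10*π.
  (u')² squared terms: (-10)²·∫cos(5x)² dx = 100·π/2 = 50*π;  (-8)²·∫sin(2x)² dx = 64·π/2 = 32*π.
  (u')² cross terms: 2·(-10)·(-8)·∫cos(5x)·sin(2x) dx = 160·(-4/21) = -640/21.
  So ∫_0^π (u')² dx = 50*π + 32*π − 640/21 = -640/21 + 82*π.
||u||_{H^1}^2 = (-160/21 + 10*π) + (-640/21 + 82*π) = -800/21 + 92*π.


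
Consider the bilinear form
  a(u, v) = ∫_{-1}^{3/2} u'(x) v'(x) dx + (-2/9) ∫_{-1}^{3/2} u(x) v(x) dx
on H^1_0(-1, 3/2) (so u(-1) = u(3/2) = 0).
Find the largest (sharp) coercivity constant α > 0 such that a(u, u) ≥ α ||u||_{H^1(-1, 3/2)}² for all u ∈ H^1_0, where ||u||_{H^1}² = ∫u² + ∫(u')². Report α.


α = 2*(-25 + 18*π^2)/(9*(25 + 4*π^2))

Coercivity of a(·,·) on H^1_0(-1, 3/2) means a(u, u) ≥ α ||u||_{H^1}² for every u ∈ H^1_0.
The interval has length L = 5/2, and Poincaré/coercivity depend only on L. Here a(u, u) = ∫(u')² + (-2/9)·∫u².
Here c = -2/9 < 0 with |c| < (π/L)² = 4*π^2/25, so coercivity still holds. The condition a(u,u) ≥ α||u||_{H^1}² reads (1−α)∫(u')² ≥ (α−c)∫u². Any admissible α is ≤ 1 (rapidly oscillating u have ∫u²/∫(u')² → 0), and α = 1 would force 0 ≥ (1−c)∫u², impossible since c < 1; so 1−α > 0. By the sharp Poincaré inequality on H^1_0 of an interval of length L, ∫(u')² ≥ (π/L)²∫u² with equality for the first sine mode sin(π(x−x₀)/L) (x₀ the left endpoint), so the inequality holds for all u iff (1−α)(π/L)² ≥ α − c, i.e. α ≤ ((π/L)² + c)/((π/L)² + 1) = (1 + c(L/π)²)/(1 + (L/π)²). (Direct route, valid since c ≤ 0: Poincaré gives c∫u² ≥ c(L/π)²∫(u')², so a(u,u) ≥ (1 + c(L/π)²)∫(u')², while ||u||_{H^1}² ≤ (1 + (L/π)²)∫(u')²; dividing yields the same α.) With (π/L)² = 4*π^2/25 and c = -2/9, the largest admissible constant is α = ((π/L)² + c)/((π/L)² + 1).
Simplifying, α = 2*(-25 + 18*π^2)/(9*(25 + 4*π^2)).


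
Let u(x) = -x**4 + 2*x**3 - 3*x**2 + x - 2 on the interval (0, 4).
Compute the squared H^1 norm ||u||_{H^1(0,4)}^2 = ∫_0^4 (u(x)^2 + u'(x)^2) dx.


||u||_{H^1}^2 = 9686492/315

The H^1 norm (squared) on an interval (0, L) is
  ||u||_{H^1}^2 = ∫_0^L u(x)^2 dx + ∫_0^L u'(x)^2 dx.
Compute u'(x) = -4*x**3 + 6*x**2 - 6*x + 1.
Then u(x)^2 = x**8 - 4*x**7 + 10*x**6 - 14*x**5 + 17*x**4 - 14*x**3 + 13*x**2 - 4*x + 4 and u'(x)^2 = 16*x**6 - 48*x**5 + 84*x**4 - 80*x**3 + 48*x**2 - 12*x + 1.
Integrate each monomial from 0 to 4 using ∫_0^4 c·x^n dx = c·4^(n+1)/(n+1):
  ∫_0^4 u(x)^2 dx = ∫_0^4 (x^8 - 4*x^7 + 10*x^6 - 14*x^5 + 17*x^4 - 14*x^3 + 13*x^2 - 4*x + 4) dx. Term by term:
    ∫_0^4 x^8 dx = 262144/9;  ∫_0^4 -4*x^7 dx = -32768;  ∫_0^4 10*x^6 dx = 163840/7;
    ∫_0^4 -14*x^5 dx = -28672/3;  ∫_0^4 17*x^4 dx = 17408/5;  ∫_0^4 -14*x^3 dx = -896;
    ∫_0^4 13*x^2 dx = 832/3;  ∫_0^4 -4*x dx = -32;  ∫_0^4 4 dx = 16.
  Sum: 262144/9 − 32768 + 163840/7 − 28672/3 + 17408/5 − 896 + 832/3 − 32 + 16 = 4112144/315.
  ∫_0^4 u'(x)^2 dx = ∫_0^4 (16*x^6 - 48*x^5 + 84*x^4 - 80*x^3 + 48*x^2 - 12*x + 1) dx. Term by term:
    ∫_0^4 16*x^6 dx = 262144/7;  ∫_0^4 -48*x^5 dx = -32768;  ∫_0^4 84*x^4 dx = 86016/5;
    ∫_0^4 -80*x^3 dx = -5120;  ∫_0^4 48*x^2 dx = 1024;  ∫_0^4 -12*x dx = -96;
    ∫_0^4 1 dx = 4.
  Sum: 262144/7 − 32768 + 86016/5 − 5120 + 1024 − 96 + 4 = 619372/35.
Adding: ||u||_{H^1}^2 = 4112144/315 + 619372/35 = 9686492/315.


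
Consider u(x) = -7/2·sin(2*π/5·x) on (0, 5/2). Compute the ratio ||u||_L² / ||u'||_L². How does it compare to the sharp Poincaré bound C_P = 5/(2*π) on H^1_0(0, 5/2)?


||u||_L² / ||u'||_L² = 5/(2*π) = C_P.

u(x) = -7/2·sin(2*π/5·x), so u'(x) = -7*π*cos(2*π*x/5)/5.
Writing u(x) = A·sin(kπx/L) with A = -7/2 and k = 1, use ∫_0^L sin²(kπx/L) dx = L/2 and ∫_0^L cos²(kπx/L) dx = L/2.
u² = 49/4·sin²(2*π/5·x) and (u')² = 49*π^2/25·cos²(2*π/5·x), and each of sin², cos² integrates to L/2 = 5/4 over (0, 5/2).
∫_0^5/2 u² dx = 245/16, so ||u||_L² = 7*sqrt(5)/4.
∫_0^5/2 (u')² dx = 49*π^2/20, so ||u'||_L² = 7*sqrt(5)*π/10.
Ratio ||u||_L² / ||u'||_L² = 5/(2*π).
Sharp Poincaré constant on H^1_0(0, 5/2) is C_P = L/π = 5/(2*π), achieved by sin(2*π/5·x).
This is the k = 1 eigenfunction (up to amplitude), so the ratio equals the sharp Poincaré constant exactly.


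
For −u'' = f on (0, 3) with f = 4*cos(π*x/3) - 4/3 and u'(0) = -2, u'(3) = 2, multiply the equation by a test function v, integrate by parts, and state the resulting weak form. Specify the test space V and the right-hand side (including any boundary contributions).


V = H^1(0, 3) (v unrestricted at boundary; u is determined up to an additive constant); weak form: ∫_0^3 u'v' dx = ∫_0^3 (4*cos(π*x/3) - 4/3) v dx + 2·v(3) + 2·v(0) for all v ∈ V.

Multiply both sides by a test function v and integrate from 0 to 3:
  ∫_0^3 −u''(x) v(x) dx = ∫_0^3 f(x) v(x) dx.
Integrate the LHS by parts once:
  ∫_0^3 −u'' v dx = −[u'(x) v(x)]_0^3 + ∫_0^3 u'(x) v'(x) dx.
Thus ∫_0^3 u'(x) v'(x) dx = ∫_0^3 f(x) v(x) dx + [u'(x) v(x)]_0^3.
Choose V so that boundary terms are either known or forced to vanish.
u has inhomogeneous Neumann u'(0) = -2, u'(3) = 2. [u' v]_0^3 = (2)·v(3) − (-2)·v(0) = 2·v(3) + 2·v(0). Take V = H^1(0, 3); boundary term becomes part of RHS.
Weak formulation: find u (satisfying any essential BC) such that ∫_0^3 u'(x) v'(x) dx = ∫_0^3 f v dx + 2·v(3) + 2·v(0) for all v ∈ V (Neumann data are natural BCs: they enter the RHS as boundary terms).
Substituting f(x) = 4*cos(π*x/3) - 4/3, the right-hand side is ∫_0^3 (4*cos(π*x/3) - 4/3) v dx + 2·v(3) + 2·v(0).
Compatibility check (pure Neumann): taking v ≡ 1 ∈ V gives 0 = ∫_0^3 f dx + (2) − (-2), i.e. ∫_0^3 f dx must equal u'(0) − u'(3) = -4. Indeed ∫_0^3 (4*cos(π*x/3) - 4/3) dx = -4, so the data are compatible. The solution is then unique only up to an additive constant (fix it e.g. by requiring ∫_0^3 u dx = 0).


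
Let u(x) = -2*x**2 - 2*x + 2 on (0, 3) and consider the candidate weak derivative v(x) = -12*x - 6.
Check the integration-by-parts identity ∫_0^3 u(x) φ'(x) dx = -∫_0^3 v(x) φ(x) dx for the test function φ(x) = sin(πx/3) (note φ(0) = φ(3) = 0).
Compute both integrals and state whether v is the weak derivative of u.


LHS = 48/π, RHS = 144/π. No, v is not the weak derivative of u.

u(x) = -2*x**2 - 2*x + 2, classical derivative u'(x) = -4*x - 2.
φ(x) = sin(πx/3), so φ'(x) = π*cos(π*x/3)/3.
Note φ(0) = φ(3) = 0, so the boundary term u·φ vanishes.
LHS = ∫_0^3 u(x) φ'(x) dx = ∫_0^3 (-2*π*x^2*cos(π*x/3)/3 - 2*π*x*cos(π*x/3)/3 + 2*π*cos(π*x/3)/3) dx. Term by term:
  ∫_0^3 2*π*cos(π*x/3)/3 dx = 0;  ∫_0^3 -2*π*x*cos(π*x/3)/3 dx = 12/π;  ∫_0^3 -2*π*x^2*cos(π*x/3)/3 dx = 36/π.
Sum: 0 + 12/π + 36/π = 48/π.
So LHS = 48/π.
∫_0^3 v(x) φ(x) dx = ∫_0^3 (-12*x*sin(π*x/3) - 6*sin(π*x/3)) dx. Term by term:
  ∫_0^3 -6*sin(π*x/3) dx = -36/π;  ∫_0^3 -12*x*sin(π*x/3) dx = -108/π.
Sum: -36/π − 108/π = -144/π.
So RHS = -∫_0^3 v(x) φ(x) dx = 144/π.
LHS − RHS = -96/π ≠ 0, so the identity fails.
(For a valid weak derivative the identity must hold for EVERY test function, in particular this one. The failure shows v is NOT the weak derivative of u.)
Correct weak derivative would be u'(x) = -4*x - 2.


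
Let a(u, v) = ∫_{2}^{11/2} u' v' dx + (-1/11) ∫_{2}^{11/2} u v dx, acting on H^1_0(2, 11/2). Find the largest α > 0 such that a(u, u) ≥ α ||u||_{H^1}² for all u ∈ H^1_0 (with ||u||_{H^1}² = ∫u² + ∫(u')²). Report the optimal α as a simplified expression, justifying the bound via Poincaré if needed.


α = (-49 + 44*π^2)/(11*(4*π^2 + 49))

Coercivity of a(·,·) on H^1_0(2, 11/2) means a(u, u) ≥ α ||u||_{H^1}² for every u ∈ H^1_0.
The interval has length L = 7/2, and Poincaré/coercivity depend only on L. Here a(u, u) = ∫(u')² + (-1/11)·∫u².
Here c = -1/11 < 0 with |c| < (π/L)² = 4*π^2/49, so coercivity still holds. The condition a(u,u) ≥ α||u||_{H^1}² reads (1−α)∫(u')² ≥ (α−c)∫u². Any admissible α is ≤ 1 (rapidly oscillating u have ∫u²/∫(u')² → 0), and α = 1 would force 0 ≥ (1−c)∫u², impossible since c < 1; so 1−α > 0. By the sharp Poincaré inequality on H^1_0 of an interval of length L, ∫(u')² ≥ (π/L)²∫u² with equality for the first sine mode sin(π(x−x₀)/L) (x₀ the left endpoint), so the inequality holds for all u iff (1−α)(π/L)² ≥ α − c, i.e. α ≤ ((π/L)² + c)/((π/L)² + 1) = (1 + c(L/π)²)/(1 + (L/π)²). (Direct route, valid since c ≤ 0: Poincaré gives c∫u² ≥ c(L/π)²∫(u')², so a(u,u) ≥ (1 + c(L/π)²)∫(u')², while ||u||_{H^1}² ≤ (1 + (L/π)²)∫(u')²; dividing yields the same α.) With (π/L)² = 4*π^2/49 and c = -1/11, the largest admissible constant is α = ((π/L)² + c)/((π/L)² + 1).
Simplifying, α = (-49 + 44*π^2)/(11*(4*π^2 + 49)).


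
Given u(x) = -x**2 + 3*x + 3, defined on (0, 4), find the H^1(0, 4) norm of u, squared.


||u||_{H^1}^2 = 1352/15

The H^1 norm (squared) on an interval (0, L) is
  ||u||_{H^1}^2 = ∫_0^L u(x)^2 dx + ∫_0^L u'(x)^2 dx.
Compute u'(x) = 3 - 2*x.
Then u(x)^2 = x**4 - 6*x**3 + 3*x**2 + 18*x + 9 and u'(x)^2 = 4*x**2 - 12*x + 9.
Integrate each monomial from 0 to 4 using ∫_0^4 c·x^n dx = c·4^(n+1)/(n+1):
  ∫_0^4 u(x)^2 dx = ∫_0^4 (x^4 - 6*x^3 + 3*x^2 + 18*x + 9) dx. Term by term:
    ∫_0^4 x^4 dx = 1024/5;  ∫_0^4 -6*x^3 dx = -384;  ∫_0^4 3*x^2 dx = 64;
    ∫_0^4 18*x dx = 144;  ∫_0^4 9 dx = 36.
  Sum: 1024/5 − 384 + 64 + 144 + 36 = 324/5.
  ∫_0^4 u'(x)^2 dx = ∫_0^4 (4*x^2 - 12*x + 9) dx. Term by term:
    ∫_0^4 4*x^2 dx = 256/3;  ∫_0^4 -12*x dx = -96;  ∫_0^4 9 dx = 36.
  Sum: 256/3 − 96 + 36 = 76/3.
Adding: ||u||_{H^1}^2 = 324/5 + 76/3 = 1352/15.


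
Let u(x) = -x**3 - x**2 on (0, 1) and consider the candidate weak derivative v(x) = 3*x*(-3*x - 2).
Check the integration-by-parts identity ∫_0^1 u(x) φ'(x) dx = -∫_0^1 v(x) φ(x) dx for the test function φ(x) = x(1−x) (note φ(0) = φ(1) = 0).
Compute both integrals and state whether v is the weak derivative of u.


LHS = 19/60, RHS = 19/20. No, v is not the weak derivative of u.

u(x) = -x**3 - x**2, classical derivative u'(x) = -3*x**2 - 2*x.
φ(x) = x(1−x), so φ'(x) = 1 - 2*x.
Note φ(0) = φ(1) = 0, so the boundary term u·φ vanishes.
LHS = ∫_0^1 u(x) φ'(x) dx = ∫_0^1 (2*x^4 + x^3 - x^2) dx. Term by term:
  ∫_0^1 2*x^4 dx = 2/5;  ∫_0^1 x^3 dx = 1/4;  ∫_0^1 -x^2 dx = -1/3.
Sum: 2/5 + 1/4 − 1/3 = 19/60.
So LHS = 19/60.
∫_0^1 v(x) φ(x) dx = ∫_0^1 (9*x^4 - 3*x^3 - 6*x^2) dx. Term by term:
  ∫_0^1 9*x^4 dx = 9/5;  ∫_0^1 -3*x^3 dx = -3/4;  ∫_0^1 -6*x^2 dx = -2.
Sum: 9/5 − 3/4 − 2 = -19/20.
So RHS = -∫_0^1 v(x) φ(x) dx = 19/20.
LHS − RHS = -19/30 ≠ 0, so the identity fails.
(For a valid weak derivative the identity must hold for EVERY test function, in particular this one. The failure shows v is NOT the weak derivative of u.)
Correct weak derivative would be u'(x) = -3*x**2 - 2*x.


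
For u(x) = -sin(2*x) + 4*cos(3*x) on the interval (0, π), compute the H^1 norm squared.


||u||_{H^1(0,π)}^2 = 64 + 165*π/2

u'(x) = -12*sin(3*x) - 2*cos(2*x).
Expand u² and (u')² and integrate term by term on (0, π), using: for integers n ≥ 1, ∫_0^π sin²(nx) dx = ∫_0^π cos²(nx) dx = π/2; for n ≠ n', ∫_0^π sin(nx)sin(n'x) dx = ∫_0^π cos(nx)cos(n'x) dx = 0; and by product-to-sum, ∫_0^π sin(nx)cos(n'x) dx = ½∫_0^π [sin((n+n')x) + sin((n−n')x)] dx, which is 0 when n+n' is even and 2n/(n²−n'²) when n+n' is odd (it need not vanish on (0, π)).
  u² squared terms: (-1)²·∫sin(2x)² dx = 1·π/2 = π/2;  (4)²·∫cos(3x)² dx = 16·π/2 = 8*π.
  u² cross terms: 2·(-1)·(4)·∫sin(2x)·cos(3x) dx = -8·(-4/5) = 32/5.
  So ∫_0^π u² dx = π/2 + 8*π + 32/5 = 32/5 + 17*π/2.
  (u')² squared terms: (-12)²·∫sin(3x)² dx = 144·π/2 = 72*π;  (-2)²·∫cos(2x)² dx = 4·π/2 = 2*π.
  (u')² cross terms: 2·(-12)·(-2)·∫sin(3x)·cos(2x) dx = 48·(6/5) = 288/5.
  So ∫_0^π (u')² dx = 72*π + 2*π + 288/5 = 288/5 + 74*π.
||u||_{H^1}^2 = (32/5 + 17*π/2) + (288/5 + 74*π) = 64 + 165*π/2.


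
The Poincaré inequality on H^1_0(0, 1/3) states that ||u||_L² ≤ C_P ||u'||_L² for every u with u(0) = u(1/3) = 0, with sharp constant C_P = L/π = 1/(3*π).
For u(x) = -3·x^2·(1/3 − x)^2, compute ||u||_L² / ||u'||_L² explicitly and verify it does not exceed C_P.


||u||_L² / ||u'||_L² = sqrt(3)/18 < C_P = 1/(3*π).

u(x) = -3·x^2·(1/3 − x)^2, so u'(x) = 2*x*(-18*x^2 + 9*x - 1)/3.
u(x) = -3·x^2·(1/3 − x)^2 vanishes at x = 0 and x = 1/3, so u ∈ H^1_0(0, 1/3). Differentiate via the product rule and integrate the resulting polynomials term by term.
  ∫_0^1/3 u² dx = ∫_0^1/3 (9*x^8 - 12*x^7 + 6*x^6 - 4*x^5/3 + x^4/9) dx. Term by term:
    ∫_0^1/3 9*x^8 dx = 1/19683;  ∫_0^1/3 -12*x^7 dx = -1/4374;  ∫_0^1/3 6*x^6 dx = 2/5103;
    ∫_0^1/3 -4*x^5/3 dx = -2/6561;  ∫_0^1/3 x^4/9 dx = 1/10935.
  Sum: 1/19683 − 1/4374 + 2/5103 − 2/6561 + 1/10935 = 1/1377810.
  ∫_0^1/3 (u')² dx = ∫_0^1/3 (144*x^6 - 144*x^5 + 52*x^4 - 8*x^3 + 4*x^2/9) dx. Term by term:
    ∫_0^1/3 144*x^6 dx = 16/1701;  ∫_0^1/3 -144*x^5 dx = -8/243;  ∫_0^1/3 52*x^4 dx = 52/1215;
    ∫_0^1/3 -8*x^3 dx = -2/81;  ∫_0^1/3 4*x^2/9 dx = 4/729.
  Sum: 16/1701 − 8/243 + 52/1215 − 2/81 + 4/729 = 2/25515.
∫_0^1/3 u² dx = 1/1377810, so ||u||_L² = sqrt(210)/17010.
∫_0^1/3 (u')² dx = 2/25515, so ||u'||_L² = sqrt(70)/945.
Ratio ||u||_L² / ||u'||_L² = sqrt(3)/18.
Sharp Poincaré constant on H^1_0(0, 1/3) is C_P = L/π = 1/(3*π), achieved by sin(3*π·x).
A polynomial bump cannot attain the sharp Poincaré constant (only the first sine eigenfunction does), so the ratio is strictly less than C_P, consistent with ||u||_L² ≤ C_P ||u'||_L².


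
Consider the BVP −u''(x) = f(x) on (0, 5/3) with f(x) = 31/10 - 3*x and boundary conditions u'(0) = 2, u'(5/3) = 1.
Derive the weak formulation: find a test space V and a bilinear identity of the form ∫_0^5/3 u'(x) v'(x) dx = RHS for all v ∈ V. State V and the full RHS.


V = H^1(0, 5/3) (v unrestricted at boundary; u is determined up to an additive constant); weak form: ∫_0^5/3 u'v' dx = ∫_0^5/3 (31/10 - 3*x) v dx + v(5/3) − 2·v(0) for all v ∈ V.

Multiply both sides by a test function v and integrate from 0 to 5/3:
  ∫_0^5/3 −u''(x) v(x) dx = ∫_0^5/3 f(x) v(x) dx.
Integrate the LHS by parts once:
  ∫_0^5/3 −u'' v dx = −[u'(x) v(x)]_0^5/3 + ∫_0^5/3 u'(x) v'(x) dx.
Thus ∫_0^5/3 u'(x) v'(x) dx = ∫_0^5/3 f(x) v(x) dx + [u'(x) v(x)]_0^5/3.
Choose V so that boundary terms are either known or forced to vanish.
u has inhomogeneous Neumann u'(0) = 2, u'(5/3) = 1. [u' v]_0^5/3 = (1)·v(5/3) − (2)·v(0) = v(5/3) − 2·v(0). Take V = H^1(0, 5/3); boundary term becomes part of RHS.
Weak formulation: find u (satisfying any essential BC) such that ∫_0^5/3 u'(x) v'(x) dx = ∫_0^5/3 f v dx + v(5/3) − 2·v(0) for all v ∈ V (Neumann data are natural BCs: they enter the RHS as boundary terms).
Substituting f(x) = 31/10 - 3*x, the right-hand side is ∫_0^5/3 (31/10 - 3*x) v dx + v(5/3) − 2·v(0).
Compatibility check (pure Neumann): taking v ≡ 1 ∈ V gives 0 = ∫_0^5/3 f dx + (1) − (2), i.e. ∫_0^5/3 f dx must equal u'(0) − u'(5/3) = 1. Indeed ∫_0^5/3 (31/10 - 3*x) dx = 1, so the data are compatible. The solution is then unique only up to an additive constant (fix it e.g. by requiring ∫_0^5/3 u dx = 0).


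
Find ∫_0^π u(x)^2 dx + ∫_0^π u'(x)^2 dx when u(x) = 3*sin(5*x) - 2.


||u||_{H^1(0,π)}^2 = -24/5 + 121*π

u'(x) = 15*cos(5*x).
Expand u² and (u')² and integrate term by term on (0, π), using: for integers n ≥ 1, ∫_0^π sin²(nx) dx = ∫_0^π cos²(nx) dx = π/2; for n ≠ n', ∫_0^π sin(nx)sin(n'x) dx = ∫_0^π cos(nx)cos(n'x) dx = 0; and by product-to-sum, ∫_0^π sin(nx)cos(n'x) dx = ½∫_0^π [sin((n+n')x) + sin((n−n')x)] dx, which is 0 when n+n' is even and 2n/(n²−n'²) when n+n' is odd (it need not vanish on (0, π)). For the constant mode: ∫_0^π 1 dx = π, ∫_0^π cos(nx) dx = 0, ∫_0^π sin(nx) dx = (1−(−1)^n)/n.
  u² squared terms: (-2)²·∫1 dx = 4·π = 4*π;  (3)²·∫sin(5x)² dx = 9·π/2 = 9*π/2.
  u² cross terms: 2·(-2)·(3)·∫1·sin(5x) dx = -12·(2/5) = -24/5.
  So ∫_0^π u² dx = 4*π + 9*π/2 − 24/5 = -24/5 + 17*π/2.
  (u')² squared terms: (15)²·∫cos(5x)² dx = 225·π/2 = 225*π/2.
  So ∫_0^π (u')² dx = 225*π/2.
||u||_{H^1}^2 = (-24/5 + 17*π/2) + (225*π/2) = -24/5 + 121*π.


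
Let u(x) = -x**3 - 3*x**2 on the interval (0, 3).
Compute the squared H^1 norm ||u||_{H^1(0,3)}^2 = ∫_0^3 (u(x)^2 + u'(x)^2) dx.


||u||_{H^1}^2 = 103923/35

The H^1 norm (squared) on an interval (0, L) is
  ||u||_{H^1}^2 = ∫_0^L u(x)^2 dx + ∫_0^L u'(x)^2 dx.
Compute u'(x) = -3*x**2 - 6*x.
Then u(x)^2 = x**6 + 6*x**5 + 9*x**4 and u'(x)^2 = 9*x**4 + 36*x**3 + 36*x**2.
Integrate each monomial from 0 to 3 using ∫_0^3 c·x^n dx = c·3^(n+1)/(n+1):
  ∫_0^3 u(x)^2 dx = ∫_0^3 (x^6 + 6*x^5 + 9*x^4) dx. Term by term:
    ∫_0^3 x^6 dx = 2187/7;  ∫_0^3 6*x^5 dx = 729;  ∫_0^3 9*x^4 dx = 2187/5.
  Sum: 2187/7 + 729 + 2187/5 = 51759/35.
  ∫_0^3 u'(x)^2 dx = ∫_0^3 (9*x^4 + 36*x^3 + 36*x^2) dx. Term by term:
    ∫_0^3 9*x^4 dx = 2187/5;  ∫_0^3 36*x^3 dx = 729;  ∫_0^3 36*x^2 dx = 324.
  Sum: 2187/5 + 729 + 324 = 7452/5.
Adding: ||u||_{H^1}^2 = 51759/35 + 7452/5 = 103923/35.


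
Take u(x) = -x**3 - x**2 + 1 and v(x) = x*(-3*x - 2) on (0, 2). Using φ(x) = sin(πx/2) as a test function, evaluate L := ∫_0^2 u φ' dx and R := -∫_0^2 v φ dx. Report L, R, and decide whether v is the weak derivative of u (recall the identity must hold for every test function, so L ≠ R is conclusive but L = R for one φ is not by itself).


LHS = -96/π^3 + 32/π, RHS = -96/π^3 + 32/π. Yes, v = u' weakly.

u(x) = -x**3 - x**2 + 1, classical derivative u'(x) = -3*x**2 - 2*x.
φ(x) = sin(πx/2), so φ'(x) = π*cos(π*x/2)/2.
Note φ(0) = φ(2) = 0, so the boundary term u·φ vanishes.
LHS = ∫_0^2 u(x) φ'(x) dx = ∫_0^2 (-π*x^3*cos(π*x/2)/2 - π*x^2*cos(π*x/2)/2 + π*cos(π*x/2)/2) dx. Term by term:
  ∫_0^2 π*cos(π*x/2)/2 dx = 0;  ∫_0^2 -π*x^2*cos(π*x/2)/2 dx = 8/π;  ∫_0^2 -π*x^3*cos(π*x/2)/2 dx = -96/π^3 + 24/π.
Sum: 0 + 8/π + -96/π^3 + 24/π = -96/π^3 + 32/π.
So LHS = -96/π^3 + 32/π.
∫_0^2 v(x) φ(x) dx = ∫_0^2 (-3*x^2*sin(π*x/2) - 2*x*sin(π*x/2)) dx. Term by term:
  ∫_0^2 -3*x^2*sin(π*x/2) dx = -24/π + 96/π^3;  ∫_0^2 -2*x*sin(π*x/2) dx = -8/π.
Sum: -24/π + 96/π^3 − 8/π = -32/π + 96/π^3.
So RHS = -∫_0^2 v(x) φ(x) dx = -96/π^3 + 32/π.
LHS = RHS, so the identity holds for this test φ.
Moreover u is smooth here and v(x) = u'(x) = -3*x**2 - 2*x pointwise, so the identity holds for every test function. Hence v is the weak derivative of u.


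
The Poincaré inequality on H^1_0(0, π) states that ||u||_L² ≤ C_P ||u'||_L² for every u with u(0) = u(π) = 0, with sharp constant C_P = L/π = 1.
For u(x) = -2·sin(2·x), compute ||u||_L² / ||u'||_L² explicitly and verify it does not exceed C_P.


||u||_L² / ||u'||_L² = 1/2 < C_P = 1.

u(x) = -2·sin(2·x), so u'(x) = -4*cos(2*x).
Writing u(x) = A·sin(kπx/L) with A = -2 and k = 2, use ∫_0^L sin²(kπx/L) dx = L/2 and ∫_0^L cos²(kπx/L) dx = L/2.
u² = 4·sin²(2·x) and (u')² = 16·cos²(2·x), and each of sin², cos² integrates to L/2 = π/2 over (0, π).
∫_0^π u² dx = 2*π, so ||u||_L² = sqrt(2)*sqrt(π).
∫_0^π (u')² dx = 8*π, so ||u'||_L² = 2*sqrt(2)*sqrt(π).
Ratio ||u||_L² / ||u'||_L² = 1/2.
Sharp Poincaré constant on H^1_0(0, π) is C_P = L/π = 1, achieved by sin(x).
This is the k = 2 harmonic; the ratio L/(kπ) is strictly less than C_P = L/π, consistent with the sharp inequality ||u||_L² ≤ C_P ||u'||_L².


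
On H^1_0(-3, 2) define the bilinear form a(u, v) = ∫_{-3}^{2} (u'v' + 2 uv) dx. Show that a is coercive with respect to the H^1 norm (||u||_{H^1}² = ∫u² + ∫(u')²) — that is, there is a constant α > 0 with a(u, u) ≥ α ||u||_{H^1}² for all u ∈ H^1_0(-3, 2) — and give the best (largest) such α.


α = 1

Coercivity of a(·,·) on H^1_0(-3, 2) means a(u, u) ≥ α ||u||_{H^1}² for every u ∈ H^1_0.
The interval has length L = 5, and Poincaré/coercivity depend only on L. Here a(u, u) = ∫(u')² + (2)·∫u².
Here c = 2 ≥ 1, so a(u,u) = ∫(u')² + c∫u² ≥ ∫(u')² + ∫u² = ||u||_{H^1}², i.e. α = 1 works. No larger α is possible: a(u,u) ≥ α||u||_{H^1}² means (1−α)∫(u')² ≥ (α−c)∫u², and for the modes u_n = sin(nπ(x−x₀)/L) (x₀ the left endpoint) one has ∫u_n²/∫(u_n')² = (L/(nπ))² → 0, so a(u_n,u_n)/||u_n||_{H^1}² → 1. Hence the optimal constant is α = 1.
Therefore α = 1.


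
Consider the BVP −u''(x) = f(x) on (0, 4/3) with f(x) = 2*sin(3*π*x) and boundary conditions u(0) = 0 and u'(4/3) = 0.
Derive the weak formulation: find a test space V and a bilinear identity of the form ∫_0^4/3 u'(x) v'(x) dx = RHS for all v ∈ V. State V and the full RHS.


V = {v ∈ H^1(0, 4/3) : v(0) = 0} (test functions vanish at x = 0 where u is specified); weak form: ∫_0^4/3 u'v' dx = ∫_0^4/3 (2*sin(3*π*x)) v dx for all v ∈ V.

Multiply both sides by a test function v and integrate from 0 to 4/3:
  ∫_0^4/3 −u''(x) v(x) dx = ∫_0^4/3 f(x) v(x) dx.
Integrate the LHS by parts once:
  ∫_0^4/3 −u'' v dx = −[u'(x) v(x)]_0^4/3 + ∫_0^4/3 u'(x) v'(x) dx.
Thus ∫_0^4/3 u'(x) v'(x) dx = ∫_0^4/3 f(x) v(x) dx + [u'(x) v(x)]_0^4/3.
Choose V so that boundary terms are either known or forced to vanish.
Mixed BC: u(0) = 0 (Dirichlet) and u'(4/3) = 0 (Neumann). Define V = {v ∈ H^1(0, 4/3) : v(0) = 0}. Then [u' v]_0^4/3 = u'(4/3)·v(4/3) − u'(0)·0 = 0.
Weak formulation: find u (satisfying any essential BC) such that ∫_0^4/3 u'(x) v'(x) dx = ∫_0^4/3 f v dx for all v ∈ V (Dirichlet at 0 absorbed into V; the Neumann datum at x = 4/3 is zero, so no boundary term remains).
Substituting f(x) = 2*sin(3*π*x), the right-hand side is ∫_0^4/3 (2*sin(3*π*x)) v dx.
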